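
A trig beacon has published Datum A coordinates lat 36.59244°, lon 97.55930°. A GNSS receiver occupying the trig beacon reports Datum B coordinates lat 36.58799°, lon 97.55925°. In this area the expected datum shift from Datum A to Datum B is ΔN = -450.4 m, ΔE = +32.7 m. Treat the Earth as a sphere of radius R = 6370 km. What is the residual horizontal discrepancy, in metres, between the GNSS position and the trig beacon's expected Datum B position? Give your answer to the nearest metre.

58 m

Observed coordinate differences: Δφ = -0.00445°, Δλ = -0.00005°.
Converting to metres (1° lat = 111177 m, cos φ = 0.802896): observed ΔN = -494.7 m, observed ΔE = -4.5 m.
Subtracting the expected shift leaves a residual of -494.7 − (-450.4) = -44.3 m north and -4.5 − (32.7) = -37.2 m east.
Residual distance = √((-44.3)² + (-37.2)²) = 57.9 m.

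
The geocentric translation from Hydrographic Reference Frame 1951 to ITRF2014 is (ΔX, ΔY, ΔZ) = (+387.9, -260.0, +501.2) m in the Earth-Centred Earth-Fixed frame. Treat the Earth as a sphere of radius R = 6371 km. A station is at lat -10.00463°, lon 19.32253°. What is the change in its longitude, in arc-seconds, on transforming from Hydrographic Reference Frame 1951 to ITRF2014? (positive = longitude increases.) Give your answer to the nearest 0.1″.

Δλ = -12.3″

sin φ = -0.173728, cos φ = 0.984794, sin λ = 0.330885, cos λ = 0.943671.
East component: ΔE = −sin λ·ΔX + cos λ·ΔY = −(0.330885)(387.9) + (0.943671)(-260.0) = -373.70 m.
1° of latitude spans πR/180 = 111195 m; at latitude φ, 1° of longitude spans that × cos φ = 109504.1 m, so Δλ = -373.70 / 109504.1 × 3600 = -12.286″.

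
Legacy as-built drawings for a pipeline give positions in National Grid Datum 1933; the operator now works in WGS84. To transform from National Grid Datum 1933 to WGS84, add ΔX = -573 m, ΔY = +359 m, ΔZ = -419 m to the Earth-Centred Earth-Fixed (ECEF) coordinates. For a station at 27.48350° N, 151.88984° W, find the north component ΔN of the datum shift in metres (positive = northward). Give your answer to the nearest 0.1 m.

At φ = 27.48350°, λ = -151.88984°: sin φ = 0.461493, cos φ = 0.887144, sin λ = -0.471168, cos λ = -0.882043.
ΔN = −sin φ cos λ·ΔX − sin φ sin λ·ΔY + cos φ·ΔZ = −(0.461493)(-0.882043)(-573) − (0.461493)(-0.471168)(359) + (0.887144)(-419) = -526.90 m.

ΔN = -526.9 m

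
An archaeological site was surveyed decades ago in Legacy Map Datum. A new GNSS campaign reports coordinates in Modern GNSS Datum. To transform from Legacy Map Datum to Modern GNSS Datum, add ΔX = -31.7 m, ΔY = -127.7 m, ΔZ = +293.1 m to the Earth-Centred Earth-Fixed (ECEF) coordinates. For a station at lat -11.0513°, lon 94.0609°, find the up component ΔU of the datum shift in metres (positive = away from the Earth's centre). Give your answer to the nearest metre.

ΔU = -179 m

At φ = -11.0513°, λ = 94.0609°: sin φ = -0.191688, cos φ = 0.981456, sin λ = 0.997489, cos λ = -0.070817.
ΔU = cos φ cos λ·ΔX + cos φ sin λ·ΔY + sin φ·ΔZ = (0.981456)(-0.070817)(-31.7) + (0.981456)(0.997489)(-127.7) + (-0.191688)(293.1) = -179.00 m.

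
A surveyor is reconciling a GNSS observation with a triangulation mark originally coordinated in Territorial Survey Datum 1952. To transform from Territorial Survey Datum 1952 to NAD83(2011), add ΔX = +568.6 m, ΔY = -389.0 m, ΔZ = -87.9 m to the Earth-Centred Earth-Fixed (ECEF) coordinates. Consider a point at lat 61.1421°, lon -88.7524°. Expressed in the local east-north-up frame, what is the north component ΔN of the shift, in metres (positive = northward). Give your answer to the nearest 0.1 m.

ΔN = -393.9 m

The local north axis is (−sin φ cos λ, −sin φ sin λ, cos φ), giving ΔN = -10.843 − 340.613 − 42.424 = -393.88 m.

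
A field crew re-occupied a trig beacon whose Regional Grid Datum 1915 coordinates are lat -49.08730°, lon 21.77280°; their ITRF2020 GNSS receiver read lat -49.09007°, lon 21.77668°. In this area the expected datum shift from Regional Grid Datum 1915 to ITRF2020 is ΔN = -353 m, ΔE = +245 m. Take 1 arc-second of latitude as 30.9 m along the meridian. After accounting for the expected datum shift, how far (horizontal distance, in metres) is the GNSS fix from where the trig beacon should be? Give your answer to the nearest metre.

59 m

Observed coordinate differences: Δφ = -0.00277°, Δλ = +0.00388°.
Converting to metres (1° lat = 111240 m, cos φ = 0.654908): observed ΔN = -308.1 m, observed ΔE = 282.7 m.
Subtracting the expected shift leaves a residual of -308.1 − (-353) = 44.9 m north and 282.7 − (245) = 37.7 m east.
Residual distance = √(44.9² + 37.7²) = 58.6 m.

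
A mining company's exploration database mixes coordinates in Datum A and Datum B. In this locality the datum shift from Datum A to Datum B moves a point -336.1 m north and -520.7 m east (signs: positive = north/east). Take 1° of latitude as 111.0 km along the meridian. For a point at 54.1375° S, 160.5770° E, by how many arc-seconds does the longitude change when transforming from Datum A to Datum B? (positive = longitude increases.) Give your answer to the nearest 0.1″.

Δλ = -28.8″

At latitude -54.1375°, cos φ = 0.585842.
1° of longitude at this latitude = 111.0 × cos φ = 65.03 km, so Δλ = -520.7 / 65028.5 = -0.0080073° = -28.826″.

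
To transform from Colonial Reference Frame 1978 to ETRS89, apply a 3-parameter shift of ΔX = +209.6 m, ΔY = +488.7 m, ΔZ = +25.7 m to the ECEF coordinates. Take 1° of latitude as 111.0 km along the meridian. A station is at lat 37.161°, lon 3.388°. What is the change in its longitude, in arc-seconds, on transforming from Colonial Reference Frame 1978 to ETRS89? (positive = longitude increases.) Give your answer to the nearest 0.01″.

sin φ = 0.604057, cos φ = 0.796941, sin λ = 0.059097, cos λ = 0.998252.
East component: ΔE = −sin λ·ΔX + cos λ·ΔY = −(0.059097)(209.6) + (0.998252)(488.7) = 475.46 m.
1° of latitude spans 111000 m; at latitude φ, 1° of longitude spans that × cos φ = 88460.5 m, so Δλ = 475.46 / 88460.5 × 3600 = 19.349″.

Δλ = 19.35″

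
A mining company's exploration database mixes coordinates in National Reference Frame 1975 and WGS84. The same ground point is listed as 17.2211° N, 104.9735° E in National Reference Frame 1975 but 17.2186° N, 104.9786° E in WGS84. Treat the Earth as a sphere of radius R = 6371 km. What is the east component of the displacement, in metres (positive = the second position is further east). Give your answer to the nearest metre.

Δφ = 17.2186° − 17.2211° = -0.0025°; Δλ = 104.9786° − 104.9735° = +0.0051°.
1° along a meridian = πR/180 = 111195 m.
ΔN = Δφ × 111195 = -278.0 m; ΔE = Δλ × 111195 × cos(17.2211°) = +0.0051 × 111195 × 0.955169 = 541.7 m.

ΔE = 542 m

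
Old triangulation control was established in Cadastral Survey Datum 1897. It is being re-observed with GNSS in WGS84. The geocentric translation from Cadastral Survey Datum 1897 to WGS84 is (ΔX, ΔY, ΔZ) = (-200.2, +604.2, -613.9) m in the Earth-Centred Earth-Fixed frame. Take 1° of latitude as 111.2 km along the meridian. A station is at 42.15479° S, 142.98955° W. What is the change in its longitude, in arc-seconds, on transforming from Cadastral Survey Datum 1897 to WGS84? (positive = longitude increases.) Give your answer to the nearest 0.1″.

Δλ = -26.3″

sin φ = -0.671136, cos φ = 0.741334, sin λ = -0.601961, cos λ = -0.798526.
East component: ΔE = −sin λ·ΔX + cos λ·ΔY = −(-0.601961)(-200.2) + (-0.798526)(604.2) = -602.98 m.
1° of latitude spans 111200 m; at latitude φ, 1° of longitude spans that × cos φ = 82436.4 m, so Δλ = -602.98 / 82436.4 × 3600 = -26.332″.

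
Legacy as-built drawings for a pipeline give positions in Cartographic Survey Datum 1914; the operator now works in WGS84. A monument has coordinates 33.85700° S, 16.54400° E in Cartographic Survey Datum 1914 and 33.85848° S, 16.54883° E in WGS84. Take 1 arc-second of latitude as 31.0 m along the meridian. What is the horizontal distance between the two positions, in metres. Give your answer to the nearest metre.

Δφ = -33.85848° − -33.85700° = -0.00148°; Δλ = 16.54883° − 16.54400° = +0.00483°.
1° of latitude = 3600 × 31.00 = 111600 m.
ΔN = Δφ × 111600 = -165.2 m; ΔE = Δλ × 111600 × cos(-33.85700°) = +0.00483 × 111600 × 0.830431 = 447.6 m.
Distance = √(ΔE² + ΔN²) = √(447.6² + (-165.2)²) = 477.1 m.

477 m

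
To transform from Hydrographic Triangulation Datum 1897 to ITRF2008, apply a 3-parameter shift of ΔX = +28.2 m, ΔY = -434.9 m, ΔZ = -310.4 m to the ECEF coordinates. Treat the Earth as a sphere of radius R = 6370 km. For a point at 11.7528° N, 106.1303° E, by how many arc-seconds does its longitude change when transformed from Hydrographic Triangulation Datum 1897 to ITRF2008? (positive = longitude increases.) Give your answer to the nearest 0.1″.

sin φ = 0.203690, cos φ = 0.979036, sin λ = 0.960632, cos λ = -0.277823.
East component: ΔE = −sin λ·ΔX + cos λ·ΔY = −(0.960632)(28.2) + (-0.277823)(-434.9) = 93.74 m.
1° of latitude spans πR/180 = 111177 m; at latitude φ, 1° of longitude spans that × cos φ = 108846.7 m, so Δλ = 93.74 / 108846.7 × 3600 = 3.100″.

Δλ = 3.1″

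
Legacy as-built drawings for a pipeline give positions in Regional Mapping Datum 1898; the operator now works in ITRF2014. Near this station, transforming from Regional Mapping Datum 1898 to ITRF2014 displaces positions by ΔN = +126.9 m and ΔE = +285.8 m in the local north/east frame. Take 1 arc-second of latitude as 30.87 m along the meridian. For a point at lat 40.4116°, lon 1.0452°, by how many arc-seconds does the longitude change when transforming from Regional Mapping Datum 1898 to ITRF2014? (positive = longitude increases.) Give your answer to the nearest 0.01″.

Δλ = 12.16″

At latitude 40.4116°, cos φ = 0.761407.
1″ of longitude at this latitude = 30.87 × cos φ = 23.5046 m, so Δλ = 285.8 / 23.5046 = 12.159″.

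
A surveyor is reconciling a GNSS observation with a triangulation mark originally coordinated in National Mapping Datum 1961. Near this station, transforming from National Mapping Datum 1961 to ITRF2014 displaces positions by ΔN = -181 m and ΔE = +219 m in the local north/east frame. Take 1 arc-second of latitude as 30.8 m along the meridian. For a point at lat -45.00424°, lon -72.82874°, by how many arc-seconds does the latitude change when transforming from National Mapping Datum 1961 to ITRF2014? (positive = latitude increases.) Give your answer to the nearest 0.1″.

Δφ = -5.9″

1″ of latitude = 30.80 m, so Δφ = -181.0 / 30.80 = -5.877″.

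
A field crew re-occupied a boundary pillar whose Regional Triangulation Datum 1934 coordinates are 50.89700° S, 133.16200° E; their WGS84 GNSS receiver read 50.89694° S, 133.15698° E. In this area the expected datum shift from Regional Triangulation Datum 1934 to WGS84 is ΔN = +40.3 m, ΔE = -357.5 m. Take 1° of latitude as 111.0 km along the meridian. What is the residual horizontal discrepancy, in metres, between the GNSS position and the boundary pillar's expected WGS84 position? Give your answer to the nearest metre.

34 m

Observed coordinate differences: Δφ = +0.00006°, Δλ = -0.00502°.
Converting to metres (1° lat = 111000 m, cos φ = 0.630716): observed ΔN = 6.7 m, observed ΔE = -351.4 m.
Subtracting the expected shift leaves a residual of 6.7 − (40.3) = -33.6 m north and -351.4 − (-357.5) = 6.1 m east.
Residual distance = √((-33.6)² + 6.1²) = 34.2 m.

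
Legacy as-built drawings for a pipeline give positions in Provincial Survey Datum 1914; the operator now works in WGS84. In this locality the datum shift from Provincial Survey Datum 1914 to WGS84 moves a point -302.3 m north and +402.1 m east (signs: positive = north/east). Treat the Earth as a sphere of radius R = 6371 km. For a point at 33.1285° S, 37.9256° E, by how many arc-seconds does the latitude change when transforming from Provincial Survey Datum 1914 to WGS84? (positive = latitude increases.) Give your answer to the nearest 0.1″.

Δφ = -9.8″

On a sphere of radius R, 1 rad of latitude = R, so Δφ = ΔN / R = -302.3 / 6371000 = -4.7449e-05 rad = -9.787″.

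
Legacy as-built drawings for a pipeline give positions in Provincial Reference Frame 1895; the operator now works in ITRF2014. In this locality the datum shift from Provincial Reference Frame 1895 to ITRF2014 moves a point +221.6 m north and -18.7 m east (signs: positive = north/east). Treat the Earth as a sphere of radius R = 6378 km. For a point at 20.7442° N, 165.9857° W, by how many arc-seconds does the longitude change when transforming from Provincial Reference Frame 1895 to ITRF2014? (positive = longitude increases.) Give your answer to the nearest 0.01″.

At latitude 20.7442°, cos φ = 0.935171.
One radian of longitude at latitude φ spans R cos φ, so Δλ = ΔE / (R cos φ) = -18.7 / (6378000 × 0.935171) = -3.1352e-06 rad = -0.647″.

Δλ = -0.65″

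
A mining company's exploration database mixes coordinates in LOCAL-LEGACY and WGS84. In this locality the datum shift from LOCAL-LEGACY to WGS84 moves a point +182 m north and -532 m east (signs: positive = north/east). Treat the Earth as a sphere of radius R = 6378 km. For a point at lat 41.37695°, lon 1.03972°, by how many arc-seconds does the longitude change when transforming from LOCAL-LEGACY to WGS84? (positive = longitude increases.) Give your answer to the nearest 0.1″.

At latitude 41.37695°, cos φ = 0.750377.
One radian of longitude at latitude φ spans R cos φ, so Δλ = ΔE / (R cos φ) = -532.0 / (6378000 × 0.750377) = -1.1116e-04 rad = -22.928″.

Δλ = -22.9″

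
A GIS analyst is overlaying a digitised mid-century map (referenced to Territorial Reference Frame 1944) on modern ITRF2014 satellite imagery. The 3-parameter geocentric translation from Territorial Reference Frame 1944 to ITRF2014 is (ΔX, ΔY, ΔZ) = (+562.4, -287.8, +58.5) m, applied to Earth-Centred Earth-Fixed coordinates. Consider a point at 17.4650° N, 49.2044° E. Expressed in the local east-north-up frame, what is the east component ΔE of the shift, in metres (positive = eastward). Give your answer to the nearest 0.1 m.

At φ = 17.4650°, λ = 49.2044°: sin φ = 0.300123, cos φ = 0.953900, sin λ = 0.757045, cos λ = 0.653362.
ΔE = −sin λ·ΔX + cos λ·ΔY = −(0.757045)·(562.4) + (0.653362)·(-287.8) = -613.80 m.

ΔE = -613.8 m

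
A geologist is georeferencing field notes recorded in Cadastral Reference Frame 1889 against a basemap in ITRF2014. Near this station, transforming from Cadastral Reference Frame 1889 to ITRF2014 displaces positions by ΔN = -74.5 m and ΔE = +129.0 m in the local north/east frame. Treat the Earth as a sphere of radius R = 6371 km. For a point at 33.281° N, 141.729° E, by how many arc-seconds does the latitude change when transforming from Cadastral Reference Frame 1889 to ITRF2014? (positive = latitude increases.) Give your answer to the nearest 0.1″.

Δφ = -2.4″

On a sphere of radius R, 1 rad of latitude = R, so Δφ = ΔN / R = -74.5 / 6371000 = -1.1694e-05 rad = -2.412″.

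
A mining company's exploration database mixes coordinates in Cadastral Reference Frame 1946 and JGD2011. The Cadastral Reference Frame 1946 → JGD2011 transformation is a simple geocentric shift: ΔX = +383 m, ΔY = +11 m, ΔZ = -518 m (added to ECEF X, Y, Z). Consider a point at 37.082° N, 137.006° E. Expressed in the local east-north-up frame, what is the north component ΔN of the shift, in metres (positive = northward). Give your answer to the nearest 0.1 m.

The local north axis is (−sin φ cos λ, −sin φ sin λ, cos φ), giving ΔN = 168.910 − 4.523 − 413.247 = -248.86 m.

ΔN = -248.9 m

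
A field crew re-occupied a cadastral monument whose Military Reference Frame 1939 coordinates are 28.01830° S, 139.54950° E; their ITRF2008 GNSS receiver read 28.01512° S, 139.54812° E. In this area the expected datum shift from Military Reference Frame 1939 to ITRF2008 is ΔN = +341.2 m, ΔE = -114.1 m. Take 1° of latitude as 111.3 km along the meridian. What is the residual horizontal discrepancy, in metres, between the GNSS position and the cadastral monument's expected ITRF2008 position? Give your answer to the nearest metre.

Observed coordinate differences: Δφ = +0.00318°, Δλ = -0.00138°.
Converting to metres (1° lat = 111300 m, cos φ = 0.882798): observed ΔN = 353.9 m, observed ΔE = -135.6 m.
Subtracting the expected shift leaves a residual of 353.9 − (341.2) = 12.7 m north and -135.6 − (-114.1) = -21.5 m east.
Residual distance = √(12.7² + (-21.5)²) = 25.0 m.

25 m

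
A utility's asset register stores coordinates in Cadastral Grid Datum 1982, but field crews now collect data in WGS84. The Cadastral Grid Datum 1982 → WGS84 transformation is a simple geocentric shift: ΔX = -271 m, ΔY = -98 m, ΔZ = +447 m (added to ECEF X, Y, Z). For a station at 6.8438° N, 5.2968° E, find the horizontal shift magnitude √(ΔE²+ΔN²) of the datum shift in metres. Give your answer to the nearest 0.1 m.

The local east axis at (φ, λ) is (−sin λ, cos λ, 0), so ΔE = −sin(5.2968°)·(-271) + cos(5.2968°)·(-98) = -72.56 m.
The local north axis is (−sin φ cos λ, −sin φ sin λ, cos φ), giving ΔN = 32.155 + 1.078 + 443.815 = 477.05 m.
Horizontal magnitude = √(ΔE² + ΔN²) = √((-72.56)² + 477.05²) = 482.54 m.

482.5 m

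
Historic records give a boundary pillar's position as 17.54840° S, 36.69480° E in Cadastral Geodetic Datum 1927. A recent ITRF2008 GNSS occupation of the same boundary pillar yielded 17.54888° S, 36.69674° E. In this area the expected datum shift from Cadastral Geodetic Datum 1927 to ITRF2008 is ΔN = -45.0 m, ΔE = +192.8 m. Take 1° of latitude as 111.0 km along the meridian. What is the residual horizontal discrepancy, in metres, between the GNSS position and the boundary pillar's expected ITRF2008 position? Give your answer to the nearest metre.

Observed coordinate differences: Δφ = -0.00048°, Δλ = +0.00194°.
Converting to metres (1° lat = 111000 m, cos φ = 0.953463): observed ΔN = -53.3 m, observed ΔE = 205.3 m.
Subtracting the expected shift leaves a residual of -53.3 − (-45.0) = -8.3 m north and 205.3 − (192.8) = 12.5 m east.
Residual distance = √((-8.3)² + 12.5²) = 15.0 m.

15 m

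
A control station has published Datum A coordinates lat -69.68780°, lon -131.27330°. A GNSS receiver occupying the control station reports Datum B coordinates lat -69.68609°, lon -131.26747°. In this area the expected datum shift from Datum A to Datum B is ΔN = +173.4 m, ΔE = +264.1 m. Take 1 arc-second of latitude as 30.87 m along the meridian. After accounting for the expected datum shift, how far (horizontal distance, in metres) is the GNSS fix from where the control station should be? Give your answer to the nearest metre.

Observed coordinate differences: Δφ = +0.00171°, Δλ = +0.00583°.
Converting to metres (1° lat = 111132 m, cos φ = 0.347135): observed ΔN = 190.0 m, observed ΔE = 224.9 m.
Subtracting the expected shift leaves a residual of 190.0 − (173.4) = 16.6 m north and 224.9 − (264.1) = -39.2 m east.
Residual distance = √(16.6² + (-39.2)²) = 42.6 m.

43 m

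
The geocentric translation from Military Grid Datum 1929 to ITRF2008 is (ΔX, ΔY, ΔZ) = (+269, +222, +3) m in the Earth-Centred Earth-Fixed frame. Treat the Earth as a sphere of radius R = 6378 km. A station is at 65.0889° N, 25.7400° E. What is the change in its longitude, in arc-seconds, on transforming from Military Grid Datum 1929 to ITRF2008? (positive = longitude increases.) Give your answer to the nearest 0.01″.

Δλ = 6.38″

sin φ = 0.906962, cos φ = 0.421212, sin λ = 0.434288, cos λ = 0.900774.
East component: ΔE = −sin λ·ΔX + cos λ·ΔY = −(0.434288)(269) + (0.900774)(222) = 83.15 m.
1° of latitude spans πR/180 = 111317 m; at latitude φ, 1° of longitude spans that × cos φ = 46888.0 m, so Δλ = 83.15 / 46888.0 × 3600 = 6.384″.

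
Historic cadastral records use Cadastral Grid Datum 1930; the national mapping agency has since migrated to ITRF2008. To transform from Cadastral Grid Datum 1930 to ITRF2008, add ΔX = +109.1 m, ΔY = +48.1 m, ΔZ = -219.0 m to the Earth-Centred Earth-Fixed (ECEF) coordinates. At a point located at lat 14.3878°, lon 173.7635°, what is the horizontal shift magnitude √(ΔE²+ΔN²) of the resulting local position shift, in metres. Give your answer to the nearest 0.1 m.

At φ = 14.3878°, λ = 173.7635°: sin φ = 0.248484, cos φ = 0.968636, sin λ = 0.108633, cos λ = -0.994082.
ΔE = −sin λ·ΔX + cos λ·ΔY = −(0.108633)·(109.1) + (-0.994082)·(48.1) = -59.67 m.
ΔN = −sin φ cos λ·ΔX − sin φ sin λ·ΔY + cos φ·ΔZ = −(0.248484)(-0.994082)(109.1) − (0.248484)(0.108633)(48.1) + (0.968636)(-219.0) = -186.48 m.
Horizontal magnitude = √(ΔE² + ΔN²) = √((-59.67)² + (-186.48)²) = 195.79 m.

195.8 m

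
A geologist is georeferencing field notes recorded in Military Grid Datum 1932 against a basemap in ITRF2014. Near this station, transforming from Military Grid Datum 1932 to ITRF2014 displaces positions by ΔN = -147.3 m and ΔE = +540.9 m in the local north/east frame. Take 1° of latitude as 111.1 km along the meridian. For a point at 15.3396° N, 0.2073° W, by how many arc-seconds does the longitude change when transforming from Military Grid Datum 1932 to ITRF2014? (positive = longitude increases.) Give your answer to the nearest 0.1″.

Δλ = 18.2″

At latitude 15.3396°, cos φ = 0.964375.
1° of longitude at this latitude = 111.1 × cos φ = 107.14 km, so Δλ = 540.9 / 107142.0 = 0.0050484° = 18.174″.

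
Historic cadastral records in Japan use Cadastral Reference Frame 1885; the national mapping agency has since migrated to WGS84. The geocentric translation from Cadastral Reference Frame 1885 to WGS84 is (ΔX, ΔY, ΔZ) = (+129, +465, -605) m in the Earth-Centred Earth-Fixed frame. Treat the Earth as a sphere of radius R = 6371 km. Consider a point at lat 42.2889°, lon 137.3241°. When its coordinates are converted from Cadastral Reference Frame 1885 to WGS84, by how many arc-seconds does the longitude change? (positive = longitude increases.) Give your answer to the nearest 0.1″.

sin φ = 0.672869, cos φ = 0.739761, sin λ = 0.677850, cos λ = -0.735200.
East component: ΔE = −sin λ·ΔX + cos λ·ΔY = −(0.677850)(129) + (-0.735200)(465) = -429.31 m.
1° of latitude spans πR/180 = 111195 m; at latitude φ, 1° of longitude spans that × cos φ = 82257.7 m, so Δλ = -429.31 / 82257.7 × 3600 = -18.789″.

Δλ = -18.8″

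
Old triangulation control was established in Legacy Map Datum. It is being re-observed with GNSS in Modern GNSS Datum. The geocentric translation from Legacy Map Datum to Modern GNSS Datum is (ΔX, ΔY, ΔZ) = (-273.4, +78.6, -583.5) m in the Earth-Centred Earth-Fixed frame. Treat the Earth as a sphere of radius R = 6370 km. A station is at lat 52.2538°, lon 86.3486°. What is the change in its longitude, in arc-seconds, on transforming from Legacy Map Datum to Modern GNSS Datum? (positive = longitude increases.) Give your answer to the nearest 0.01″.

Δλ = 14.70″

sin φ = 0.790730, cos φ = 0.612165, sin λ = 0.997970, cos λ = 0.063686.
East component: ΔE = −sin λ·ΔX + cos λ·ΔY = −(0.997970)(-273.4) + (0.063686)(78.6) = 277.85 m.
1° of latitude spans πR/180 = 111177 m; at latitude φ, 1° of longitude spans that × cos φ = 68058.9 m, so Δλ = 277.85 / 68058.9 × 3600 = 14.697″.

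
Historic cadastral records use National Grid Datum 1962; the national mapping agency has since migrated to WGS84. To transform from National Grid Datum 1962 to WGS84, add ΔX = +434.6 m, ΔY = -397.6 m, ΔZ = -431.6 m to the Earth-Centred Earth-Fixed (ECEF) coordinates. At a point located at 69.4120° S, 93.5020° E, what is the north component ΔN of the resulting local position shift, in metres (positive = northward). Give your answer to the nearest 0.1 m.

ΔN = -548.1 m

The local north axis is (−sin φ cos λ, −sin φ sin λ, cos φ), giving ΔN = -24.851 − 371.512 − 151.770 = -548.13 m.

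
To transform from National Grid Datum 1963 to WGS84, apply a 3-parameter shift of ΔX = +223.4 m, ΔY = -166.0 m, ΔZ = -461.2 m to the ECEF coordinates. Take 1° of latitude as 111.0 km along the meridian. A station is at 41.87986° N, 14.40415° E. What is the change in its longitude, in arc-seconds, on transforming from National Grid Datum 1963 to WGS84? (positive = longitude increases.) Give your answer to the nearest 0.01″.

sin φ = 0.667571, cos φ = 0.744546, sin λ = 0.248760, cos λ = 0.968565.
East component: ΔE = −sin λ·ΔX + cos λ·ΔY = −(0.248760)(223.4) + (0.968565)(-166.0) = -216.35 m.
1° of latitude spans 111000 m; at latitude φ, 1° of longitude spans that × cos φ = 82644.6 m, so Δλ = -216.35 / 82644.6 × 3600 = -9.424″.

Δλ = -9.42″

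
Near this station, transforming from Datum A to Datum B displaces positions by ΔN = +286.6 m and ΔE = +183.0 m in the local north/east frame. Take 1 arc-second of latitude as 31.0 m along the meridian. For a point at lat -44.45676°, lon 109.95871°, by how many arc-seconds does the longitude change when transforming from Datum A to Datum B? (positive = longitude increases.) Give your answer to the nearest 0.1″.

At latitude -44.45676°, cos φ = 0.713779.
1″ of longitude at this latitude = 31.00 × cos φ = 22.1272 m, so Δλ = 183.0 / 22.1272 = 8.270″.

Δλ = 8.3″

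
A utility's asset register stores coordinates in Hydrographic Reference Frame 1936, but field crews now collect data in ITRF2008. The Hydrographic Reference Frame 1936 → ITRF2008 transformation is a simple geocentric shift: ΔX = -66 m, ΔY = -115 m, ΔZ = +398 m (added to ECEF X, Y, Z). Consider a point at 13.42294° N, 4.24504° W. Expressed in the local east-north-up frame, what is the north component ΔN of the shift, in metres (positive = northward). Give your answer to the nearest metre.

ΔN = 400 m

At φ = 13.42294°, λ = -4.24504°: sin φ = 0.232137, cos φ = 0.972683, sin λ = -0.074022, cos λ = 0.997257.
ΔN = −sin φ cos λ·ΔX − sin φ sin λ·ΔY + cos φ·ΔZ = −(0.232137)(0.997257)(-66) − (0.232137)(-0.074022)(-115) + (0.972683)(398) = 400.43 m.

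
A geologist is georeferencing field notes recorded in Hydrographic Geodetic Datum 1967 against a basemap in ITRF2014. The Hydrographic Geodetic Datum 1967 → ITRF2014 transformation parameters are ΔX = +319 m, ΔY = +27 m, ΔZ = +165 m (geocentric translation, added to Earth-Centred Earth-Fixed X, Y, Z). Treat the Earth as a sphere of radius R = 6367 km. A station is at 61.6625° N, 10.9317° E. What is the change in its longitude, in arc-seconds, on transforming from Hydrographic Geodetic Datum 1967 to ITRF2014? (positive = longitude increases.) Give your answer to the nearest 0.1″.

sin φ = 0.880167, cos φ = 0.474664, sin λ = 0.189639, cos λ = 0.981854.
East component: ΔE = −sin λ·ΔX + cos λ·ΔY = −(0.189639)(319) + (0.981854)(27) = -33.98 m.
1° of latitude spans πR/180 = 111125 m; at latitude φ, 1° of longitude spans that × cos φ = 52747.1 m, so Δλ = -33.98 / 52747.1 × 3600 = -2.319″.

Δλ = -2.3″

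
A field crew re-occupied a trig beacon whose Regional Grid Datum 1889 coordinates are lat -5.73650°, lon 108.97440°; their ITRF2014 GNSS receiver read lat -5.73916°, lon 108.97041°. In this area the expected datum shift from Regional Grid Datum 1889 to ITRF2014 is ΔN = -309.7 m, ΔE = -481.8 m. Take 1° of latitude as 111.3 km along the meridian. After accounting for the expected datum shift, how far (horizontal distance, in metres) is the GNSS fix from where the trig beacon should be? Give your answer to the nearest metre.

Observed coordinate differences: Δφ = -0.00266°, Δλ = -0.00399°.
Converting to metres (1° lat = 111300 m, cos φ = 0.994992): observed ΔN = -296.1 m, observed ΔE = -441.9 m.
Subtracting the expected shift leaves a residual of -296.1 − (-309.7) = 13.6 m north and -441.9 − (-481.8) = 39.9 m east.
Residual distance = √(13.6² + 39.9²) = 42.2 m.

42 m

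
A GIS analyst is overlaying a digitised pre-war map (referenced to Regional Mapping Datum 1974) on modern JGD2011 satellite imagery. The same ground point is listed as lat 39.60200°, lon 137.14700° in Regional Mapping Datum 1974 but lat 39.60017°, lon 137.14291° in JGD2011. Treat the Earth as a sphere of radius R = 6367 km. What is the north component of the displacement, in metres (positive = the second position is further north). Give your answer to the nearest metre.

Δφ = 39.60017° − 39.60200° = -0.00183°; Δλ = 137.14291° − 137.14700° = -0.00409°.
1° along a meridian = πR/180 = 111125 m.
ΔN = Δφ × 111125 = -203.4 m; ΔE = Δλ × 111125 × cos(39.60200°) = -0.00409 × 111125 × 0.770491 = -350.2 m.

ΔN = -203 m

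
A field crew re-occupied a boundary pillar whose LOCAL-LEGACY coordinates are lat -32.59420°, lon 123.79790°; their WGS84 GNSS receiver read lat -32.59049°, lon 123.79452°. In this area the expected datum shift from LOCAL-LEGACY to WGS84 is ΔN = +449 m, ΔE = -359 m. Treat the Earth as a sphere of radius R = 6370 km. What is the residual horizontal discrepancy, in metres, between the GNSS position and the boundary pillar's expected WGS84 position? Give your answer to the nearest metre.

56 m

Observed coordinate differences: Δφ = +0.00371°, Δλ = -0.00338°.
Converting to metres (1° lat = 111177 m, cos φ = 0.842507): observed ΔN = 412.5 m, observed ΔE = -316.6 m.
Subtracting the expected shift leaves a residual of 412.5 − (449) = -36.5 m north and -316.6 − (-359) = 42.4 m east.
Residual distance = √((-36.5)² + 42.4²) = 56.0 m.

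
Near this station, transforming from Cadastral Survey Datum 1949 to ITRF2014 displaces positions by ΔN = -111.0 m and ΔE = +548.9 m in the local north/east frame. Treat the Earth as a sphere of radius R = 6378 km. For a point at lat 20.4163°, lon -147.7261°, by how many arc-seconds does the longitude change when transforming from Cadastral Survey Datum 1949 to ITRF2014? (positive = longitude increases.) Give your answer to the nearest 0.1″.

At latitude 20.4163°, cos φ = 0.937183.
One radian of longitude at latitude φ spans R cos φ, so Δλ = ΔE / (R cos φ) = 548.9 / (6378000 × 0.937183) = 9.1830e-05 rad = 18.941″.

Δλ = 18.9″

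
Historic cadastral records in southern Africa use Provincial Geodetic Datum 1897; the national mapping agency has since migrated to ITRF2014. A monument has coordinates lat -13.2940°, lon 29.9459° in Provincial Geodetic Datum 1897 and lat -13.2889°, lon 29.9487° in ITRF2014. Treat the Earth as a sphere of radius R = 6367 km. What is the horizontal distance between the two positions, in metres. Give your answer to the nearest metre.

Δφ = -13.2889° − -13.2940° = +0.0051°; Δλ = 29.9487° − 29.9459° = +0.0028°.
1° along a meridian = πR/180 = 111125 m.
ΔN = Δφ × 111125 = 566.7 m; ΔE = Δλ × 111125 × cos(-13.2940°) = +0.0028 × 111125 × 0.973203 = 302.8 m.
Distance = √(ΔE² + ΔN²) = √(302.8² + 566.7²) = 642.6 m.

643 m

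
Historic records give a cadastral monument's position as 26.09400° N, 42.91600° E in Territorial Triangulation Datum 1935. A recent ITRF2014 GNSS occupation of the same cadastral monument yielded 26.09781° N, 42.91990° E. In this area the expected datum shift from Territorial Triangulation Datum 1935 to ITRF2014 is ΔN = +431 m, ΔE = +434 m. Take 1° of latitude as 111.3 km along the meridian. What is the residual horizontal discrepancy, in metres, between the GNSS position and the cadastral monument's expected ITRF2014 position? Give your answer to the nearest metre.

Observed coordinate differences: Δφ = +0.00381°, Δλ = +0.00390°.
Converting to metres (1° lat = 111300 m, cos φ = 0.898074): observed ΔN = 424.1 m, observed ΔE = 389.8 m.
Subtracting the expected shift leaves a residual of 424.1 − (431) = -6.9 m north and 389.8 − (434) = -44.2 m east.
Residual distance = √((-6.9)² + (-44.2)²) = 44.7 m.

45 m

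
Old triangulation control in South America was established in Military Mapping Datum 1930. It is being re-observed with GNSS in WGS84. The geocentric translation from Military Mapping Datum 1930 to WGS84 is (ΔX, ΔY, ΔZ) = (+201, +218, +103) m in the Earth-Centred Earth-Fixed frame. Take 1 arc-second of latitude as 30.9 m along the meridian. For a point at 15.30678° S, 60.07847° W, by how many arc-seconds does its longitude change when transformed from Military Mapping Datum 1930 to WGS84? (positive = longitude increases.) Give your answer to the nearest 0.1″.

sin φ = -0.263987, cos φ = 0.964526, sin λ = -0.866709, cos λ = 0.498813.
East component: ΔE = −sin λ·ΔX + cos λ·ΔY = −(-0.866709)(201) + (0.498813)(218) = 282.95 m.
1° of latitude spans 3600 × 30.90 = 111240 m; at latitude φ, 1° of longitude spans that × cos φ = 107293.9 m, so Δλ = 282.95 / 107293.9 × 3600 = 9.494″.

Δλ = 9.5″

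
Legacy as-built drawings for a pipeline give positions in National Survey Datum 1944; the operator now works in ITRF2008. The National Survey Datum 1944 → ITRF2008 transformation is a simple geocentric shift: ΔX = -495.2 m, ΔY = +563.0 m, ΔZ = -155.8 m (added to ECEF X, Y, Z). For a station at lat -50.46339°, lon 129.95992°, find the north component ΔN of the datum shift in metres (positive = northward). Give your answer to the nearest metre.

ΔN = 479 m

The local north axis is (−sin φ cos λ, −sin φ sin λ, cos φ), giving ΔN = 245.280 + 332.808 − 99.178 = 478.91 m.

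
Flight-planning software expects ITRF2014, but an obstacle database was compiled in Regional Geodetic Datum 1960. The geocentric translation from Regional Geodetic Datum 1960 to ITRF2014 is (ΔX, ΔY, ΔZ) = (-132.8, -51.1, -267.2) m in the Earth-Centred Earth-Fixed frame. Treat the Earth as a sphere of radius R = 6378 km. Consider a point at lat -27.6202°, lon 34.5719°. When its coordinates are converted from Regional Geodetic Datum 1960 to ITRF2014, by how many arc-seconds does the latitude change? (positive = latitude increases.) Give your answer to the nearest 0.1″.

Δφ = -9.7″

sin φ = -0.463608, cos φ = 0.886040, sin λ = 0.567440, cos λ = 0.823415.
North component: ΔN = −sin φ cos λ·ΔX − sin φ sin λ·ΔY + cos φ·ΔZ = −(-0.463608)(0.823415)(-132.8) − (-0.463608)(0.567440)(-51.1) + (0.886040)(-267.2) = -300.89 m.
1° of latitude spans πR/180 = 111317 m, so Δφ = -300.89 / 111317 × 3600 = -9.731″.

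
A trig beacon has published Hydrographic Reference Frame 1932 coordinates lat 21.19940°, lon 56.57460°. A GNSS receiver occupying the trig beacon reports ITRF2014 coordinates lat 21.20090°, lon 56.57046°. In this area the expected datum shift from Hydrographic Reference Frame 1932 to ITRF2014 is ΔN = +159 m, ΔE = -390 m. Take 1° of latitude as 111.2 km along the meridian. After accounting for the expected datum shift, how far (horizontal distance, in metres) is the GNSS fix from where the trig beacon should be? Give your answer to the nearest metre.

40 m

Observed coordinate differences: Δφ = +0.00150°, Δλ = -0.00414°.
Converting to metres (1° lat = 111200 m, cos φ = 0.932328): observed ΔN = 166.8 m, observed ΔE = -429.2 m.
Subtracting the expected shift leaves a residual of 166.8 − (159) = 7.8 m north and -429.2 − (-390) = -39.2 m east.
Residual distance = √(7.8² + (-39.2)²) = 40.0 m.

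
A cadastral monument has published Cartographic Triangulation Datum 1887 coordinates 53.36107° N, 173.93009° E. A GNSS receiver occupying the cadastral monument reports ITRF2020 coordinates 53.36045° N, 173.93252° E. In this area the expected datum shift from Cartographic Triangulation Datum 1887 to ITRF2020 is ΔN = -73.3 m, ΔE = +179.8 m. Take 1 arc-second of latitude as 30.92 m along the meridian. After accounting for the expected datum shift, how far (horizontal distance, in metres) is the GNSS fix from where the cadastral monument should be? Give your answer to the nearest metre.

Observed coordinate differences: Δφ = -0.00062°, Δλ = +0.00243°.
Converting to metres (1° lat = 111312 m, cos φ = 0.596770): observed ΔN = -69.0 m, observed ΔE = 161.4 m.
Subtracting the expected shift leaves a residual of -69.0 − (-73.3) = 4.3 m north and 161.4 − (179.8) = -18.4 m east.
Residual distance = √(4.3² + (-18.4)²) = 18.9 m.

19 m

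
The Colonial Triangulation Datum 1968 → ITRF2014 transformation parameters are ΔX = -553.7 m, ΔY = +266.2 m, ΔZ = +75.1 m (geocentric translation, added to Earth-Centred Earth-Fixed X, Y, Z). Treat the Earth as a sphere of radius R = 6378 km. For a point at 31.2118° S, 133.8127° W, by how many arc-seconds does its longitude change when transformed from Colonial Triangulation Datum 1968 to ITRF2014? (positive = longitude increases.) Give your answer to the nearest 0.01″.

sin φ = -0.518203, cos φ = 0.855258, sin λ = -0.721607, cos λ = -0.692303.
East component: ΔE = −sin λ·ΔX + cos λ·ΔY = −(-0.721607)(-553.7) + (-0.692303)(266.2) = -583.84 m.
1° of latitude spans πR/180 = 111317 m; at latitude φ, 1° of longitude spans that × cos φ = 95204.8 m, so Δλ = -583.84 / 95204.8 × 3600 = -22.077″.

Δλ = -22.08″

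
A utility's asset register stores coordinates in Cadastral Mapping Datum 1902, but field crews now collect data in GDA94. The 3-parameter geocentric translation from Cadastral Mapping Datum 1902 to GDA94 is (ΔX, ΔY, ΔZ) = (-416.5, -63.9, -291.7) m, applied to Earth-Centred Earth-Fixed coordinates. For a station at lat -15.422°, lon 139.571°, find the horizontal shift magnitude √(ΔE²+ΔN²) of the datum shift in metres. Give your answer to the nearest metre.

381 m

The local east axis at (φ, λ) is (−sin λ, cos λ, 0), so ΔE = −sin(139.571°)·(-416.5) + cos(139.571°)·(-63.9) = 318.74 m.
The local north axis is (−sin φ cos λ, −sin φ sin λ, cos φ), giving ΔN = 84.310 − 11.020 − 281.197 = -207.91 m.
Horizontal magnitude = √(ΔE² + ΔN²) = √(318.74² + (-207.91)²) = 380.56 m.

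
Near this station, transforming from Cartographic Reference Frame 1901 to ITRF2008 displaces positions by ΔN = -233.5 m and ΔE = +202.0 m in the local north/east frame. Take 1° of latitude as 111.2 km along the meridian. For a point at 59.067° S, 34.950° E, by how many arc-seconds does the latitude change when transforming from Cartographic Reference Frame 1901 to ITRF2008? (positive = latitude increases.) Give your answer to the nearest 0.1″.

1° of latitude = 111.2 km, so Δφ = -233.5 / 111200 = -0.0020998° = -7.559″.

Δφ = -7.6″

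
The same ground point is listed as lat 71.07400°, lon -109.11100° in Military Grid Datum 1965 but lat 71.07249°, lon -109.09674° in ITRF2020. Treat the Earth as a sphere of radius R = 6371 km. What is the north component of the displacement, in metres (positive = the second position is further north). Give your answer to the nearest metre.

Δφ = 71.07249° − 71.07400° = -0.00151°; Δλ = -109.09674° − -109.11100° = +0.01426°.
1° along a meridian = πR/180 = 111195 m.
ΔN = Δφ × 111195 = -167.9 m; ΔE = Δλ × 111195 × cos(71.07400°) = +0.01426 × 111195 × 0.324347 = 514.3 m.

ΔN = -168 m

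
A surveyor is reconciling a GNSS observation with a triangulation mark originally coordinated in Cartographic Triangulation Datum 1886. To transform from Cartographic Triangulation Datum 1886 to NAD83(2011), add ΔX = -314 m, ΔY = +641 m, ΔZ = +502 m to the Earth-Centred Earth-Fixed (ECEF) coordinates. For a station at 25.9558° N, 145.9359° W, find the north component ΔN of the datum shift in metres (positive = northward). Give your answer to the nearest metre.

ΔN = 495 m

At φ = 25.9558°, λ = -145.9359°: sin φ = 0.437678, cos φ = 0.899132, sin λ = -0.560120, cos λ = -0.828411.
ΔN = −sin φ cos λ·ΔX − sin φ sin λ·ΔY + cos φ·ΔZ = −(0.437678)(-0.828411)(-314) − (0.437678)(-0.560120)(641) + (0.899132)(502) = 494.66 m.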